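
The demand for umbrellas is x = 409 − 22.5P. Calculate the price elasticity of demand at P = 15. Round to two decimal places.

At P = 15, x = 71.5.
dx/dP = −22.5.
Point elasticity E = (dx/dP)·(P/x) = -22.5 × 15/71.5 ≈ -4.72.
|E| > 1, so demand is elastic at this price.

-4.72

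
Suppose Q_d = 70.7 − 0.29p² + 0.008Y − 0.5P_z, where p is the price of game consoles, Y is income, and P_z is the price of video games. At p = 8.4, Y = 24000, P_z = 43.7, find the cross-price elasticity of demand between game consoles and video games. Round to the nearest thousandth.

First evaluate Q_d: 70.7 − 0.29(8.4)² + 0.008(24000) − 0.5(43.7) = 70.7 − 20.4624 + 192 − 21.85 = 220.3876.
∂Q_d/∂P_z = −0.5, so E_xy = -0.5·(43.7/220.3876) ≈ -0.099.
E_xy < 0: the goods are complements.

-0.099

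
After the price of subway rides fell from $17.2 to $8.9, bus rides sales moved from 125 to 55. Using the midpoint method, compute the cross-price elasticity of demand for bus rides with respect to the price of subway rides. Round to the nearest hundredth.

1.22

%ΔQ_x = (55 − 125)/[(125+55)/2] = -70/90 ≈ -0.7778.
%ΔP_y = (8.9 − 17.2)/[(17.2+8.9)/2] ≈ -0.6360.
E_xy = -0.7778/-0.6360 ≈ 1.22.
E_xy > 0, so bus rides and subway rides are substitutes.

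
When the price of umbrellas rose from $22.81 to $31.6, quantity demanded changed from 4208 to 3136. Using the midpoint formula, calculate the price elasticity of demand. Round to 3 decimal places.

-0.904

%Δq = (3136 − 4208)/[(4208 + 3136)/2] = -1072/3672 ≈ -0.2919.
%Δp = (31.6 − 22.81)/[(22.81 + 31.6)/2] = 8.79/27.205 ≈ 0.3231.
Arc elasticity E = %Δq/%Δp ≈ -0.2919/0.3231 ≈ -0.904.
|E| < 1: demand is inelastic over this range.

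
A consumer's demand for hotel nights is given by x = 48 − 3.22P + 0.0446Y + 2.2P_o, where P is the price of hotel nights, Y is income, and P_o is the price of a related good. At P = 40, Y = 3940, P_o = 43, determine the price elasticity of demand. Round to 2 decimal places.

-0.68

Evaluating quantity at (P, Y, P_o) gives x = 48 − 3.22(40) + 0.0446(3940) + 2.2(43) = 48 − 128.8 + 175.724 + 94.6 = 189.524.
∂x/∂P = −3.22, so E_p = (−3.22)·(40/189.524) ≈ -0.68.
|E_p| < 1: demand is inelastic.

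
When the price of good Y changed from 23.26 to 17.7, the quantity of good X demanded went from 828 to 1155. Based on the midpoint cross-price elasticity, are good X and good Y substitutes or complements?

%ΔQ_x = (1155 − 828)/[(828+1155)/2] = 327/991.5 ≈ 0.3298.
%ΔP_y = (17.7 − 23.26)/[(23.26+17.7)/2] ≈ -0.2715.
E_xy = 0.3298/-0.2715 ≈ -1.215.
E_xy < 0, so the goods are complements.

complements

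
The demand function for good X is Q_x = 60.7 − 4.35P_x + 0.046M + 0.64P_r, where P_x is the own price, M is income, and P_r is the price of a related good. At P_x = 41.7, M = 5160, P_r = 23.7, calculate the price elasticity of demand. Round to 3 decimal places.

-1.376

Evaluating quantity at (P_x, M, P_r) gives Q_x = 60.7 − 4.35(41.7) + 0.046(5160) + 0.64(23.7) = 60.7 − 181.395 + 237.36 + 15.168 = 131.833.
∂Q_x/∂P_x = −4.35, so E_p = (−4.35)·(41.7/131.833) ≈ -1.376.
|E_p| > 1: demand is elastic.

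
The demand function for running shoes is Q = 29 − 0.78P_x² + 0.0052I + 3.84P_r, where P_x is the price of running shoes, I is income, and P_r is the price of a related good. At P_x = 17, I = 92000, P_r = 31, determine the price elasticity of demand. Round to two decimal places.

First evaluate Q: 29 − 0.78(17)² + 0.0052(92000) + 3.84(31) = 29 − 225.42 + 478.4 + 119.04 = 401.02.
∂Q/∂P_x = −2·0.78·P_x = -26.52, so E_p = -26.52·(17/401.02) ≈ -1.12.
|E_p| > 1: demand is elastic.

-1.12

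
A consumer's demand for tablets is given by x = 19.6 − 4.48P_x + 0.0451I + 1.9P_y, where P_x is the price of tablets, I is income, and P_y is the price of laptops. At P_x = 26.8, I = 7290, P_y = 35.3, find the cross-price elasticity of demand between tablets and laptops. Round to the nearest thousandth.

Evaluating quantity at (P_x, I, P_y) gives x = 19.6 − 4.48(26.8) + 0.0451(7290) + 1.9(35.3) = 19.6 − 120.064 + 328.779 + 67.07 = 295.385.
∂x/∂P_y = +1.9, so E_xy = 1.9·(35.3/295.385) ≈ 0.227.
E_xy > 0: the goods are substitutes.

0.227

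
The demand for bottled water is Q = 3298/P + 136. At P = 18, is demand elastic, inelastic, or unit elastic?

At P = 18, Q = 319.2222.
dQ/dP = −3298/P² = −10.179.
Point elasticity E = (dQ/dP)·(P/Q) = -10.179 × 18/319.2222 ≈ -0.574.
|E| ≈ 0.574 < 1, so demand is inelastic.

inelastic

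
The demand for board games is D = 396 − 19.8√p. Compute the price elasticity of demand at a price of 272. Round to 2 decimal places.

At p = 272, D = 69.45.
dD/dp = −19.8/(2√p) = −19.8/(2·16.4924).
Point elasticity E = (dD/dp)·(p/D) = -0.6003 × 272/69.45 ≈ -2.35.
|E| > 1, so demand is elastic at this price.

-2.35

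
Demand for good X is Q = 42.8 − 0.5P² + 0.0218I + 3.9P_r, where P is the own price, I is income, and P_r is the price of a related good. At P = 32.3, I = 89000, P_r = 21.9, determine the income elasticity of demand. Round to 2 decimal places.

1.25

Q = 42.8 − 0.5(32.3)² + 0.0218(89000) + 3.9(21.9) = 42.8 − 521.645 + 1940.2 + 85.41 = 1546.765.
∂Q/∂I = +0.0218, so E_I = 0.0218·(89000/1546.765) ≈ 1.25.
E_I > 1: normal good (luxury).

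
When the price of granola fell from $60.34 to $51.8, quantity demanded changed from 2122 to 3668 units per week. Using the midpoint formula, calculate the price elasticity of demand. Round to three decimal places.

%ΔQ = (3668 − 2122)/[(2122 + 3668)/2] = 1546/2895 ≈ 0.5340.
%ΔP = (51.8 − 60.34)/[(60.34 + 51.8)/2] = -8.54/56.07 ≈ -0.1523.
Arc elasticity E = %ΔQ/%ΔP ≈ 0.5340/-0.1523 ≈ -3.506.
|E| > 1: demand is elastic over this range.

-3.506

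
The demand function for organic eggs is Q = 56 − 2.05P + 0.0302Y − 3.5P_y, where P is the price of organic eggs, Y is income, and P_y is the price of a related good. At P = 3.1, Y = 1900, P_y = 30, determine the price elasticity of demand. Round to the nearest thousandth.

-3.138

First evaluate Q: 56 − 2.05(3.1) + 0.0302(1900) − 3.5(30) = 56 − 6.355 + 57.38 − 105 = 2.025.
∂Q/∂P = −2.05, so E_p = (−2.05)·(3.1/2.025) ≈ -3.138.
|E_p| > 1: demand is elastic.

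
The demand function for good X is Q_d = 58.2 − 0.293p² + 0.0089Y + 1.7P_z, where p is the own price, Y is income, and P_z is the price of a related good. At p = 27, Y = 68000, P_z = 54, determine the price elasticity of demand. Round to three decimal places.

Q_d = 58.2 − 0.293(27)² + 0.0089(68000) + 1.7(54) = 58.2 − 213.597 + 605.2 + 91.8 = 541.603.
∂Q_d/∂p = −2·0.293·p = -15.822, so E_p = -15.822·(27/541.603) ≈ -0.789.
|E_p| < 1: demand is inelastic.

-0.789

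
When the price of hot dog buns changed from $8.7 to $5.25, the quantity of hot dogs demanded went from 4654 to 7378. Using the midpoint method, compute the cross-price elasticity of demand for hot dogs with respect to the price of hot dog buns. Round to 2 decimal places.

-0.92

%ΔQ_x = (7378 − 4654)/[(4654+7378)/2] = 2724/6016 ≈ 0.4528.
%ΔP_y = (5.25 − 8.7)/[(8.7+5.25)/2] ≈ -0.4946.
E_xy = 0.4528/-0.4946 ≈ -0.92.
E_xy < 0, so hot dogs and hot dog buns are complements.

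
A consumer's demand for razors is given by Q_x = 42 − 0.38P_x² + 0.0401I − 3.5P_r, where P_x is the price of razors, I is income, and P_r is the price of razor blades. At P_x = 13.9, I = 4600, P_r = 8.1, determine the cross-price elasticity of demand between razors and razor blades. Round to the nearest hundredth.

-0.23

Substituting, Q_x = 42 − 0.38(13.9)² + 0.0401(4600) − 3.5(8.1) = 42 − 73.4198 + 184.46 − 28.35 = 124.6902.
∂Q_x/∂P_r = −3.5, so E_xy = -3.5·(8.1/124.6902) ≈ -0.23.
E_xy < 0: the goods are complements.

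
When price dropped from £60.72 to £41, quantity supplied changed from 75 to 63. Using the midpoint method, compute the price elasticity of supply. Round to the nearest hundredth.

0.45

%ΔQ = (63 − 75)/[(75 + 63)/2] = -12/69 ≈ -0.1739.
%ΔP = (41 − 60.72)/[(60.72 + 41)/2] = -19.72/50.86 ≈ -0.3877.
Arc elasticity E = %ΔQ/%ΔP ≈ -0.1739/-0.3877 ≈ 0.45.
|E| < 1: supply is inelastic over this range.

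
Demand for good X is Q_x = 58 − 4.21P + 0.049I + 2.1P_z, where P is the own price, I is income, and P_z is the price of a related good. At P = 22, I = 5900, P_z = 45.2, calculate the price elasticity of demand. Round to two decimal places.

Evaluating quantity at (P, I, P_z) gives Q_x = 58 − 4.21(22) + 0.049(5900) + 2.1(45.2) = 58 − 92.62 + 289.1 + 94.92 = 349.4.
∂Q_x/∂P = −4.21, so E_p = (−4.21)·(22/349.4) ≈ -0.27.
|E_p| < 1: demand is inelastic.

-0.27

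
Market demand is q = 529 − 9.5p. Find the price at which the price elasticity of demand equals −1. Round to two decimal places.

For linear demand q = a − bp, E = −bp/(a − bp). |E| = 1 ⇒ bp = a − bp ⇒ p = a/(2b).
p = 529/(2·9.5) ≈ 27.84.

27.84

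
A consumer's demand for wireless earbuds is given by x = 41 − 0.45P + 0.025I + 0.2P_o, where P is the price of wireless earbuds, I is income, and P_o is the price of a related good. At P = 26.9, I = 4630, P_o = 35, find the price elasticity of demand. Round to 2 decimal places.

-0.08

At the given point, x = 41 − 0.45(26.9) + 0.025(4630) + 0.2(35) = 41 − 12.105 + 115.75 + 7 = 151.645.
∂x/∂P = −0.45, so E_p = (−0.45)·(26.9/151.645) ≈ -0.08.
|E_p| < 1: demand is inelastic.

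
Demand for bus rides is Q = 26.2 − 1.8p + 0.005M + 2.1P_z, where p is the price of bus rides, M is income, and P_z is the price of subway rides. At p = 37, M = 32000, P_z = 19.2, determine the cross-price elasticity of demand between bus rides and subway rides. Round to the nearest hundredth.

0.25

Evaluating quantity at (p, M, P_z) gives Q = 26.2 − 1.8(37) + 0.005(32000) + 2.1(19.2) = 26.2 − 66.6 + 160 + 40.32 = 159.92.
∂Q/∂P_z = +2.1, so E_xy = 2.1·(19.2/159.92) ≈ 0.25.
E_xy > 0: the goods are substitutes.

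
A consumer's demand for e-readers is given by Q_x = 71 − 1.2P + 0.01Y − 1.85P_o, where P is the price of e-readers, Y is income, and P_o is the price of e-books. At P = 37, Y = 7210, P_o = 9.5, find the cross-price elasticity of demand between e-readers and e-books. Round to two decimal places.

-0.22

First evaluate Q_x: 71 − 1.2(37) + 0.01(7210) − 1.85(9.5) = 71 − 44.4 + 72.1 − 17.575 = 81.125.
∂Q_x/∂P_o = −1.85, so E_xy = -1.85·(9.5/81.125) ≈ -0.22.
E_xy < 0: the goods are complements.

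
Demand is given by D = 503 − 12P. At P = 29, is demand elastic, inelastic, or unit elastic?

elastic

At P = 29, D = 155.
dD/dP = −12.
Point elasticity E = (dD/dP)·(P/D) = -12 × 29/155 ≈ -2.245.
|E| ≈ 2.245 > 1, so demand is elastic.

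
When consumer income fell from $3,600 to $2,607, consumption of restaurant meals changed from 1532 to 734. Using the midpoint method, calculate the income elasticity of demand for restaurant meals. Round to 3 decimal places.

%ΔQ = (734 − 1532)/[(1532+734)/2] = -798/1133 ≈ -0.7043.
%ΔM = (2,607 − 3,600)/[(3,600+2,607)/2] = -993/3103.5 ≈ -0.3200.
E_I = %ΔQ/%ΔM ≈ 2.201.
E_I > 1: normal good (luxury).

2.201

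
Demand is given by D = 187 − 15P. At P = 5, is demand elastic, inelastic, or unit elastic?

At P = 5, D = 112.
dD/dP = −15.
Point elasticity E = (dD/dP)·(P/D) = -15 × 5/112 ≈ -0.670.
|E| ≈ 0.670 < 1, so demand is inelastic.

inelastic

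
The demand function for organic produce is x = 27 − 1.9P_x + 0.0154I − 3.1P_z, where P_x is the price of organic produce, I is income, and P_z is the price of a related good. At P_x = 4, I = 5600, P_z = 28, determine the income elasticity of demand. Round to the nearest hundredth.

x = 27 − 1.9(4) + 0.0154(5600) − 3.1(28) = 27 − 7.6 + 86.24 − 86.8 = 18.84.
∂x/∂I = +0.0154, so E_I = 0.0154·(5600/18.84) ≈ 4.58.
E_I > 1: normal good (luxury).

4.58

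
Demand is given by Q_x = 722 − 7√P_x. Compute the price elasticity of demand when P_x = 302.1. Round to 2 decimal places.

At P_x = 302.1, Q_x = 600.3328.
dQ_x/dP_x = −7/(2√P_x) = −7/(2·17.381).
Point elasticity E = (dQ_x/dP_x)·(P_x/Q_x) = -0.2014 × 302.1/600.3328 ≈ -0.10.
|E| < 1, so demand is inelastic at this price.

-0.10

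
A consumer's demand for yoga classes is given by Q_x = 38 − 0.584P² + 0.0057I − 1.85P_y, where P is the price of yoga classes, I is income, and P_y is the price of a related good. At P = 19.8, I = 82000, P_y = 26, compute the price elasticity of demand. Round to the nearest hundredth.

-2.01

Q_x = 38 − 0.584(19.8)² + 0.0057(82000) − 1.85(26) = 38 − 228.9514 + 467.4 − 48.1 = 228.3486.
∂Q_x/∂P = −2·0.584·P = -23.1264, so E_p = -23.1264·(19.8/228.3486) ≈ -2.01.
|E_p| > 1: demand is elastic.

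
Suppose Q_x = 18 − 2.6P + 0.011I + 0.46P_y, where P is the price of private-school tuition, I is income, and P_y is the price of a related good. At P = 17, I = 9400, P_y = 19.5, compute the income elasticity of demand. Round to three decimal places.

1.200

Substituting, Q_x = 18 − 2.6(17) + 0.011(9400) + 0.46(19.5) = 18 − 44.2 + 103.4 + 8.97 = 86.17.
∂Q_x/∂I = +0.011, so E_I = 0.011·(9400/86.17) ≈ 1.200.
E_I > 1: normal good (luxury).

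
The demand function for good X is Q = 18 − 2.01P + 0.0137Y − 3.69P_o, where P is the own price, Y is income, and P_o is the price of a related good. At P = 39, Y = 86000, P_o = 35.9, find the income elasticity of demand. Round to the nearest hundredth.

Evaluating quantity at (P, Y, P_o) gives Q = 18 − 2.01(39) + 0.0137(86000) − 3.69(35.9) = 18 − 78.39 + 1178.2 − 132.471 = 985.339.
∂Q/∂Y = +0.0137, so E_I = 0.0137·(86000/985.339) ≈ 1.20.
E_I > 1: normal good (luxury).

1.20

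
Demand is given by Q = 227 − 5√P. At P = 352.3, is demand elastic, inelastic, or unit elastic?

inelastic

At P = 352.3, Q = 133.1517.
dQ/dP = −5/(2√P) = −5/(2·18.7697).
Point elasticity E = (dQ/dP)·(P/Q) = -0.1332 × 352.3/133.1517 ≈ -0.352.
|E| ≈ 0.352 < 1, so demand is inelastic.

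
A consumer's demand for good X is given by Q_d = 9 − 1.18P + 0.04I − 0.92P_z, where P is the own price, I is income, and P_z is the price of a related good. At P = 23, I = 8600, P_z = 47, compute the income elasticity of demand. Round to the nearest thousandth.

At the given point, Q_d = 9 − 1.18(23) + 0.04(8600) − 0.92(47) = 9 − 27.14 + 344 − 43.24 = 282.62.
∂Q_d/∂I = +0.04, so E_I = 0.04·(8600/282.62) ≈ 1.217.
E_I > 1: normal good (luxury).

1.217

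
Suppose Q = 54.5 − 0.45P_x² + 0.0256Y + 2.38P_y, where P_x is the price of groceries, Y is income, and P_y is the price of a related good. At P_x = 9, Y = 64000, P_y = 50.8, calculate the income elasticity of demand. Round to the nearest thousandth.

0.922

First evaluate Q: 54.5 − 0.45(9)² + 0.0256(64000) + 2.38(50.8) = 54.5 − 36.45 + 1638.4 + 120.904 = 1777.354.
∂Q/∂Y = +0.0256, so E_I = 0.0256·(64000/1777.354) ≈ 0.922.
E_I ∈ (0,1): normal good (necessity).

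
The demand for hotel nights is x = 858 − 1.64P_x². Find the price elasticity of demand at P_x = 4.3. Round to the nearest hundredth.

At P_x = 4.3, x = 827.6764.
dx/dP_x = −2·1.64·P_x = −14.104.
Point elasticity E = (dx/dP_x)·(P_x/x) = -14.104 × 4.3/827.6764 ≈ -0.07.
|E| < 1, so demand is inelastic at this price.

-0.07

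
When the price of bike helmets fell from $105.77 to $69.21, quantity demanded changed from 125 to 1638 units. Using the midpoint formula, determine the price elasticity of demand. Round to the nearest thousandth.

-4.107

%Δq = (1638 − 125)/[(125 + 1638)/2] = 1513/881.5 ≈ 1.7164.
%Δp = (69.21 − 105.77)/[(105.77 + 69.21)/2] = -36.56/87.49 ≈ -0.4179.
Arc elasticity E = %Δq/%Δp ≈ 1.7164/-0.4179 ≈ -4.107.
|E| > 1: demand is elastic over this range.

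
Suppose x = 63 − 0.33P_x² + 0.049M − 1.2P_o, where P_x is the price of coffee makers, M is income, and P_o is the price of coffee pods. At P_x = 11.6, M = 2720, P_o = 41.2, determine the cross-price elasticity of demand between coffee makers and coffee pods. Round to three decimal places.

At the given point, x = 63 − 0.33(11.6)² + 0.049(2720) − 1.2(41.2) = 63 − 44.4048 + 133.28 − 49.44 = 102.4352.
∂x/∂P_o = −1.2, so E_xy = -1.2·(41.2/102.4352) ≈ -0.483.
E_xy < 0: the goods are complements.

-0.483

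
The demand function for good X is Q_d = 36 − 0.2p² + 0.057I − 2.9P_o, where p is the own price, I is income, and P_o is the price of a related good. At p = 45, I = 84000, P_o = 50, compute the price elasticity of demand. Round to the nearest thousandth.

-0.190

Evaluating quantity at (p, I, P_o) gives Q_d = 36 − 0.2(45)² + 0.057(84000) − 2.9(50) = 36 − 405 + 4788 − 145 = 4274.
∂Q_d/∂p = −2·0.2·p = -18, so E_p = -18·(45/4274) ≈ -0.190.
|E_p| < 1: demand is inelastic.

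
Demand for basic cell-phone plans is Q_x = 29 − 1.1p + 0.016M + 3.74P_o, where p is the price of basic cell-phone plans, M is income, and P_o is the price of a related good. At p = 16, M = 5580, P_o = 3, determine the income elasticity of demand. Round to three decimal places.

0.798

First evaluate Q_x: 29 − 1.1(16) + 0.016(5580) + 3.74(3) = 29 − 17.6 + 89.28 + 11.22 = 111.9.
∂Q_x/∂M = +0.016, so E_I = 0.016·(5580/111.9) ≈ 0.798.
E_I ∈ (0,1): normal good (necessity).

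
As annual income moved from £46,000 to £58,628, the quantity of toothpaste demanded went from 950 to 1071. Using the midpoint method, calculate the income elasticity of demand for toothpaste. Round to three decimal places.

0.496

%ΔQ = (1071 − 950)/[(950+1071)/2] = 121/1010.5 ≈ 0.1197.
%ΔY = (58,628 − 46,000)/[(46,000+58,628)/2] = 12628/52314 ≈ 0.2414.
E_I = %ΔQ/%ΔY ≈ 0.496.
E_I ∈ (0,1): normal good (necessity).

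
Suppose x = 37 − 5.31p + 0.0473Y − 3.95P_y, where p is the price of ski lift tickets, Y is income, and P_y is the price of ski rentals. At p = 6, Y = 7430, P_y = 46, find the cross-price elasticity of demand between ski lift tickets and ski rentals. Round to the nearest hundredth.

-1.04

Substituting, x = 37 − 5.31(6) + 0.0473(7430) − 3.95(46) = 37 − 31.86 + 351.439 − 181.7 = 174.879.
∂x/∂P_y = −3.95, so E_xy = -3.95·(46/174.879) ≈ -1.04.
E_xy < 0: the goods are complements.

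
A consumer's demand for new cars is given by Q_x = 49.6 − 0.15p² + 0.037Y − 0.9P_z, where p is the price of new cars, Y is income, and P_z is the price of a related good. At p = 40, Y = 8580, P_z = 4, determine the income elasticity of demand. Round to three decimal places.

2.571

Substituting, Q_x = 49.6 − 0.15(40)² + 0.037(8580) − 0.9(4) = 49.6 − 240 + 317.46 − 3.6 = 123.46.
∂Q_x/∂Y = +0.037, so E_I = 0.037·(8580/123.46) ≈ 2.571.
E_I > 1: normal good (luxury).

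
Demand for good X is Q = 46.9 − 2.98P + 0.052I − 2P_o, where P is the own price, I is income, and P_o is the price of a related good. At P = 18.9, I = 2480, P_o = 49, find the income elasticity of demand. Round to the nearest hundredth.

5.99

First evaluate Q: 46.9 − 2.98(18.9) + 0.052(2480) − 2(49) = 46.9 − 56.322 + 128.96 − 98 = 21.538.
∂Q/∂I = +0.052, so E_I = 0.052·(2480/21.538) ≈ 5.99.
E_I > 1: normal good (luxury).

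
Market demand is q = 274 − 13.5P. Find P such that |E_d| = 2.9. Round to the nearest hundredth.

Set −bP/(a − bP) = −2.9 ⇒ bP = 2.9(a − bP) ⇒ bP(1+2.9) = 2.9·a.
P = 2.9·274/(13.5·3.9) ≈ 15.09.

15.09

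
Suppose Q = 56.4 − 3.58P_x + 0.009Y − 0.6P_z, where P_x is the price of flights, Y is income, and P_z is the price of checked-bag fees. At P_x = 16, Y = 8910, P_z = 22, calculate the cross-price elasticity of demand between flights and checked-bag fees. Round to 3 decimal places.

-0.200

Evaluating quantity at (P_x, Y, P_z) gives Q = 56.4 − 3.58(16) + 0.009(8910) − 0.6(22) = 56.4 − 57.28 + 80.19 − 13.2 = 66.11.
∂Q/∂P_z = −0.6, so E_xy = -0.6·(22/66.11) ≈ -0.200.
E_xy < 0: the goods are complements.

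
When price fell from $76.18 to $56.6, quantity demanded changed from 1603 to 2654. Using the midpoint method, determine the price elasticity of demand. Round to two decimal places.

-1.67

%ΔQ = (2654 − 1603)/[(1603 + 2654)/2] = 1051/2128.5 ≈ 0.4938.
%ΔP = (56.6 − 76.18)/[(76.18 + 56.6)/2] = -19.58/66.39 ≈ -0.2949.
Arc elasticity E = %ΔQ/%ΔP ≈ 0.4938/-0.2949 ≈ -1.67.
|E| > 1: demand is elastic over this range.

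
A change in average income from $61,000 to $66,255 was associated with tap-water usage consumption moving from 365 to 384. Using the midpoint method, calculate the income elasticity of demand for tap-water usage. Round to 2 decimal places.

%ΔQ = (384 − 365)/[(365+384)/2] = 19/374.5 ≈ 0.0507.
%ΔI = (66,255 − 61,000)/[(61,000+66,255)/2] = 5255/63627.5 ≈ 0.0826.
E_I = %ΔQ/%ΔI ≈ 0.61.
E_I ∈ (0,1): normal good (necessity).

0.61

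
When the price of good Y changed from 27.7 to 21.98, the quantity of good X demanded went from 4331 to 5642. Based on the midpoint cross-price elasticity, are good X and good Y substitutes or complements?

complements

%ΔQ_x = (5642 − 4331)/[(4331+5642)/2] = 1311/4986.5 ≈ 0.2629.
%ΔP_y = (21.98 − 27.7)/[(27.7+21.98)/2] ≈ -0.2303.
E_xy = 0.2629/-0.2303 ≈ -1.142.
E_xy < 0, so the goods are complements.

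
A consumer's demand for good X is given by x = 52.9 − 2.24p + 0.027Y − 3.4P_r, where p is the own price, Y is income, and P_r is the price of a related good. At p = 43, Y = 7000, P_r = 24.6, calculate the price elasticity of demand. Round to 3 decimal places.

-1.555

Evaluating quantity at (p, Y, P_r) gives x = 52.9 − 2.24(43) + 0.027(7000) − 3.4(24.6) = 52.9 − 96.32 + 189 − 83.64 = 61.94.
∂x/∂p = −2.24, so E_p = (−2.24)·(43/61.94) ≈ -1.555.
|E_p| > 1: demand is elastic.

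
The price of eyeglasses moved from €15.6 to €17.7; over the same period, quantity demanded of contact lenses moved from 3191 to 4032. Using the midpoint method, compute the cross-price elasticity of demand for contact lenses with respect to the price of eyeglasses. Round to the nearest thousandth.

%ΔQ_x = (4032 − 3191)/[(3191+4032)/2] = 841/3611.5 ≈ 0.2329.
%ΔP_y = (17.7 − 15.6)/[(15.6+17.7)/2] ≈ 0.1261.
E_xy = 0.2329/0.1261 ≈ 1.846.
E_xy > 0, so contact lenses and eyeglasses are substitutes.

1.846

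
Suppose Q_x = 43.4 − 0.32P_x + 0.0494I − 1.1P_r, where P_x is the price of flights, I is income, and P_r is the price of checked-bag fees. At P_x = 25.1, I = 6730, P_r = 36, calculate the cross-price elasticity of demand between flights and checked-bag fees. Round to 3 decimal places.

-0.121

Evaluating quantity at (P_x, I, P_r) gives Q_x = 43.4 − 0.32(25.1) + 0.0494(6730) − 1.1(36) = 43.4 − 8.032 + 332.462 − 39.6 = 328.23.
∂Q_x/∂P_r = −1.1, so E_xy = -1.1·(36/328.23) ≈ -0.121.
E_xy < 0: the goods are complements.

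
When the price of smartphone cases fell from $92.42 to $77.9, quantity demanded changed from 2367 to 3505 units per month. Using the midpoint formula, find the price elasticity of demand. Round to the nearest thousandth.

%ΔQ = (3505 − 2367)/[(2367 + 3505)/2] = 1138/2936 ≈ 0.3876.
%ΔP = (77.9 − 92.42)/[(92.42 + 77.9)/2] = -14.52/85.16 ≈ -0.1705.
Arc elasticity E = %ΔQ/%ΔP ≈ 0.3876/-0.1705 ≈ -2.273.
|E| > 1: demand is elastic over this range.

-2.273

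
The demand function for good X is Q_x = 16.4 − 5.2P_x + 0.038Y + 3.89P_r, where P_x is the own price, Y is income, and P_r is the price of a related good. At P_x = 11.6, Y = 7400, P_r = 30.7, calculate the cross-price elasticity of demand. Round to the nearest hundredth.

0.33

Substituting, Q_x = 16.4 − 5.2(11.6) + 0.038(7400) + 3.89(30.7) = 16.4 − 60.32 + 281.2 + 119.423 = 356.703.
∂Q_x/∂P_r = +3.89, so E_xy = 3.89·(30.7/356.703) ≈ 0.33.
E_xy > 0: the goods are substitutes.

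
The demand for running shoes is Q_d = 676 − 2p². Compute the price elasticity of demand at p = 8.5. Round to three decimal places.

-0.544

At p = 8.5, Q_d = 531.5.
dQ_d/dp = −2·2·p = −34.
Point elasticity E = (dQ_d/dp)·(p/Q_d) = -34 × 8.5/531.5 ≈ -0.544.
|E| < 1, so demand is inelastic at this price.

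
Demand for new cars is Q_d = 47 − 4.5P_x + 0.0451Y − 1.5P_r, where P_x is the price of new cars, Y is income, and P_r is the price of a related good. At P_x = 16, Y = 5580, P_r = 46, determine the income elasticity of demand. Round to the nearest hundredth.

1.60

Evaluating quantity at (P_x, Y, P_r) gives Q_d = 47 − 4.5(16) + 0.0451(5580) − 1.5(46) = 47 − 72 + 251.658 − 69 = 157.658.
∂Q_d/∂Y = +0.0451, so E_I = 0.0451·(5580/157.658) ≈ 1.60.
E_I > 1: normal good (luxury).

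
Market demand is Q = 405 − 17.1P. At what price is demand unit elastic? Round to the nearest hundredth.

For linear demand Q = a − bP, E = −bP/(a − bP). |E| = 1 ⇒ bP = a − bP ⇒ P = a/(2b).
P = 405/(2·17.1) ≈ 11.84.

11.84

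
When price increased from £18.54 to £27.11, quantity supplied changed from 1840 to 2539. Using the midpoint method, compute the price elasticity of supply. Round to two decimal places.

%Δq = (2539 − 1840)/[(1840 + 2539)/2] = 699/2189.5 ≈ 0.3193.
%Δp = (27.11 − 18.54)/[(18.54 + 27.11)/2] = 8.57/22.825 ≈ 0.3755.
Arc elasticity E = %Δq/%Δp ≈ 0.3193/0.3755 ≈ 0.85.
|E| < 1: supply is inelastic over this range.

0.85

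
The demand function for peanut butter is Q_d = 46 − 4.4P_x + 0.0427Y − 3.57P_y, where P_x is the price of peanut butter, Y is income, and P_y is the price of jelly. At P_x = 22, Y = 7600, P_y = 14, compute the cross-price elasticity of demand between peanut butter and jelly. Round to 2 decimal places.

-0.22

Q_d = 46 − 4.4(22) + 0.0427(7600) − 3.57(14) = 46 − 96.8 + 324.52 − 49.98 = 223.74.
∂Q_d/∂P_y = −3.57, so E_xy = -3.57·(14/223.74) ≈ -0.22.
E_xy < 0: the goods are complements.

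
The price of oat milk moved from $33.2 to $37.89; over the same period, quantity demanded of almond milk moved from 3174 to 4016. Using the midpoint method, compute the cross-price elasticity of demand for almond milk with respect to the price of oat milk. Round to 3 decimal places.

%ΔQ_x = (4016 − 3174)/[(3174+4016)/2] = 842/3595 ≈ 0.2342.
%ΔP_y = (37.89 − 33.2)/[(33.2+37.89)/2] ≈ 0.1319.
E_xy = 0.2342/0.1319 ≈ 1.775.
E_xy > 0, so almond milk and oat milk are substitutes.

1.775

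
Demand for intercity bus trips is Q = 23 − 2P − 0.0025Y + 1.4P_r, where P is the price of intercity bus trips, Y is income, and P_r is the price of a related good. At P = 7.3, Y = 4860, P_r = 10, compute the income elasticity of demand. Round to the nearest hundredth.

Evaluating quantity at (P, Y, P_r) gives Q = 23 − 2(7.3) − 0.0025(4860) + 1.4(10) = 23 − 14.6 − 12.15 + 14 = 10.25.
∂Q/∂Y = −0.0025, so E_I = -0.0025·(4860/10.25) ≈ -1.19.
E_I < 0: inferior good.

-1.19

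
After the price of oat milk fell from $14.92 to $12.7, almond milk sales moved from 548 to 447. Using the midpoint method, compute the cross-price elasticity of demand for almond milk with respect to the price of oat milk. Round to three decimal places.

1.263

%ΔQ_x = (447 − 548)/[(548+447)/2] = -101/497.5 ≈ -0.2030.
%ΔP_y = (12.7 − 14.92)/[(14.92+12.7)/2] ≈ -0.1608.
E_xy = -0.2030/-0.1608 ≈ 1.263.
E_xy > 0, so almond milk and oat milk are substitutes.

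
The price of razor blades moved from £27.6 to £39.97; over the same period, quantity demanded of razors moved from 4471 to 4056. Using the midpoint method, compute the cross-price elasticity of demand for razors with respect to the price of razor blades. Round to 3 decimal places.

-0.266

%ΔQ_x = (4056 − 4471)/[(4471+4056)/2] = -415/4263.5 ≈ -0.0973.
%ΔP_y = (39.97 − 27.6)/[(27.6+39.97)/2] ≈ 0.3661.
E_xy = -0.0973/0.3661 ≈ -0.266.
E_xy < 0, so razors and razor blades are complements.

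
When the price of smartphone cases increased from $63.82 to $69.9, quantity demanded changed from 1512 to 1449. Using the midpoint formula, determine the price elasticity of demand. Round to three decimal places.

-0.468

%ΔQ = (1449 − 1512)/[(1512 + 1449)/2] = -63/1480.5 ≈ -0.0426.
%ΔP = (69.9 − 63.82)/[(63.82 + 69.9)/2] = 6.08/66.86 ≈ 0.0909.
Arc elasticity E = %ΔQ/%ΔP ≈ -0.0426/0.0909 ≈ -0.468.
|E| < 1: demand is inelastic over this range.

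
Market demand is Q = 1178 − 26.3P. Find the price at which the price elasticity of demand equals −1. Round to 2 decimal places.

For linear demand Q = a − bP, E = −bP/(a − bP). |E| = 1 ⇒ bP = a − bP ⇒ P = a/(2b).
P = 1178/(2·26.3) ≈ 22.40.

22.40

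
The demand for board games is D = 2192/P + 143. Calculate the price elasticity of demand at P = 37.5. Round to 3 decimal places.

At P = 37.5, D = 201.4533.
dD/dP = −2192/P² = −1.5588.
Point elasticity E = (dD/dP)·(P/D) = -1.5588 × 37.5/201.4533 ≈ -0.290.
|E| < 1, so demand is inelastic at this price.

-0.290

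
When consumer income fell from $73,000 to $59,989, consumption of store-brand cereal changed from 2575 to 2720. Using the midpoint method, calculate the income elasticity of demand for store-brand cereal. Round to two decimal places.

%ΔQ = (2720 − 2575)/[(2575+2720)/2] = 145/2647.5 ≈ 0.0548.
%ΔM = (59,989 − 73,000)/[(73,000+59,989)/2] = -13011/66494.5 ≈ -0.1957.
E_I = %ΔQ/%ΔM ≈ -0.28.
E_I < 0: inferior good.

-0.28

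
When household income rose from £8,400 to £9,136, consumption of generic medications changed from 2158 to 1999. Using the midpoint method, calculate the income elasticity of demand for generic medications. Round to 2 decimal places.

%ΔQ = (1999 − 2158)/[(2158+1999)/2] = -159/2078.5 ≈ -0.0765.
%ΔY = (9,136 − 8,400)/[(8,400+9,136)/2] = 736/8768 ≈ 0.0839.
E_I = %ΔQ/%ΔY ≈ -0.91.
E_I < 0: inferior good.

-0.91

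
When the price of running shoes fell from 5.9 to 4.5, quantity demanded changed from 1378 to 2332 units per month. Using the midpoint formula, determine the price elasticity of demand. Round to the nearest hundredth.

%ΔQ = (2332 − 1378)/[(1378 + 2332)/2] = 954/1855 ≈ 0.5143.
%Δp = (4.5 − 5.9)/[(5.9 + 4.5)/2] = -1.4/5.2 ≈ -0.2692.
Arc elasticity E = %ΔQ/%Δp ≈ 0.5143/-0.2692 ≈ -1.91.
|E| > 1: demand is elastic over this range.

-1.91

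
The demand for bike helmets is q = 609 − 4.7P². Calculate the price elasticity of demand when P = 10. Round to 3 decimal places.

At P = 10, q = 139.
dq/dP = −2·4.7·P = −94.
Point elasticity E = (dq/dP)·(P/q) = -94 × 10/139 ≈ -6.763.
|E| > 1, so demand is elastic at this price.

-6.763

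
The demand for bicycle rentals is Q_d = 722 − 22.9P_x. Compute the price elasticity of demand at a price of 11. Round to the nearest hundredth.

-0.54

At P_x = 11, Q_d = 470.1.
dQ_d/dP_x = −22.9.
Point elasticity E = (dQ_d/dP_x)·(P_x/Q_d) = -22.9 × 11/470.1 ≈ -0.54.
|E| < 1, so demand is inelastic at this price.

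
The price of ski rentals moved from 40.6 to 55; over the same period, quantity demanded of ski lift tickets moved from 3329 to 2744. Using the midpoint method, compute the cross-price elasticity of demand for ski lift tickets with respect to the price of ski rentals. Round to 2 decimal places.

%ΔQ_x = (2744 − 3329)/[(3329+2744)/2] = -585/3036.5 ≈ -0.1927.
%ΔP_y = (55 − 40.6)/[(40.6+55)/2] ≈ 0.3013.
E_xy = -0.1927/0.3013 ≈ -0.64.
E_xy < 0, so ski lift tickets and ski rentals are complements.

-0.64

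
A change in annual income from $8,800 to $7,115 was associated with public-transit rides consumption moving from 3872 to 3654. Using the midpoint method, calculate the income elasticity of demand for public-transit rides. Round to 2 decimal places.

0.27

%ΔQ = (3654 − 3872)/[(3872+3654)/2] = -218/3763 ≈ -0.0579.
%ΔI = (7,115 − 8,800)/[(8,800+7,115)/2] = -1685/7957.5 ≈ -0.2117.
E_I = %ΔQ/%ΔI ≈ 0.27.
E_I ∈ (0,1): normal good (necessity).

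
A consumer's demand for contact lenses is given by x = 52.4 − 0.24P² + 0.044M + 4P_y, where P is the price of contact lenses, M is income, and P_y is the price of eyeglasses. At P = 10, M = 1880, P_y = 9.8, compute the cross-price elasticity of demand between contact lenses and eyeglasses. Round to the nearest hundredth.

x = 52.4 − 0.24(10)² + 0.044(1880) + 4(9.8) = 52.4 − 24 + 82.72 + 39.2 = 150.32.
∂x/∂P_y = +4, so E_xy = 4·(9.8/150.32) ≈ 0.26.
E_xy > 0: the goods are substitutes.

0.26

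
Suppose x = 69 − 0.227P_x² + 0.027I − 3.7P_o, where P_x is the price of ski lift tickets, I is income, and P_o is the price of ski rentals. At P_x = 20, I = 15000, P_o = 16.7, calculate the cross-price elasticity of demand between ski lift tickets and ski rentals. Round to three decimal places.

Substituting, x = 69 − 0.227(20)² + 0.027(15000) − 3.7(16.7) = 69 − 90.8 + 405 − 61.79 = 321.41.
∂x/∂P_o = −3.7, so E_xy = -3.7·(16.7/321.41) ≈ -0.192.
E_xy < 0: the goods are complements.

-0.192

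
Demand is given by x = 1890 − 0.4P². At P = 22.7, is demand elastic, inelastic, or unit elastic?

At P = 22.7, x = 1683.884.
dx/dP = −2·0.4·P = −18.16.
Point elasticity E = (dx/dP)·(P/x) = -18.16 × 22.7/1683.884 ≈ -0.245.
|E| ≈ 0.245 < 1, so demand is inelastic.

inelastic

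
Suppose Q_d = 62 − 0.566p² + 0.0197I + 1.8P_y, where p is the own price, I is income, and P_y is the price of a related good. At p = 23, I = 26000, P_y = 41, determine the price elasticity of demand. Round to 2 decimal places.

-1.72

Q_d = 62 − 0.566(23)² + 0.0197(26000) + 1.8(41) = 62 − 299.414 + 512.2 + 73.8 = 348.586.
∂Q_d/∂p = −2·0.566·p = -26.036, so E_p = -26.036·(23/348.586) ≈ -1.72.
|E_p| > 1: demand is elastic.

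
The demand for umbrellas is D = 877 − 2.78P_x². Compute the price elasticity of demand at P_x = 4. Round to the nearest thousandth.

At P_x = 4, D = 832.52.
dD/dP_x = −2·2.78·P_x = −22.24.
Point elasticity E = (dD/dP_x)·(P_x/D) = -22.24 × 4/832.52 ≈ -0.107.
|E| < 1, so demand is inelastic at this price.

-0.107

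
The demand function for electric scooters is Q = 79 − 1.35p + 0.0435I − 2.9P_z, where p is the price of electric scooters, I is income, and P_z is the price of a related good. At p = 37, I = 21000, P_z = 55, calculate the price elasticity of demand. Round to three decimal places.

-0.064

At the given point, Q = 79 − 1.35(37) + 0.0435(21000) − 2.9(55) = 79 − 49.95 + 913.5 − 159.5 = 783.05.
∂Q/∂p = −1.35, so E_p = (−1.35)·(37/783.05) ≈ -0.064.
|E_p| < 1: demand is inelastic.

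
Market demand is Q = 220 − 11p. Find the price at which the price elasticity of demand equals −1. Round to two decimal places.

10.00

For linear demand Q = a − bp, E = −bp/(a − bp). |E| = 1 ⇒ bp = a − bp ⇒ p = a/(2b).
p = 220/(2·11) = 10.00.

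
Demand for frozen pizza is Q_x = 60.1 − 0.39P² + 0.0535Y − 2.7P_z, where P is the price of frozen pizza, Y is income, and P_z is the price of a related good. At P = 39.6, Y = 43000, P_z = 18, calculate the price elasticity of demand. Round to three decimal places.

At the given point, Q_x = 60.1 − 0.39(39.6)² + 0.0535(43000) − 2.7(18) = 60.1 − 611.5824 + 2300.5 − 48.6 = 1700.4176.
∂Q_x/∂P = −2·0.39·P = -30.888, so E_p = -30.888·(39.6/1700.4176) ≈ -0.719.
|E_p| < 1: demand is inelastic.

-0.719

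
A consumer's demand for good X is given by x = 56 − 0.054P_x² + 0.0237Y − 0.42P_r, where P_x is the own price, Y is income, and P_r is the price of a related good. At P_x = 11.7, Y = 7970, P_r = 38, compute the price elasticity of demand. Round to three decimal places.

-0.067

At the given point, x = 56 − 0.054(11.7)² + 0.0237(7970) − 0.42(38) = 56 − 7.3921 + 188.889 − 15.96 = 221.5369.
∂x/∂P_x = −2·0.054·P_x = -1.2636, so E_p = -1.2636·(11.7/221.5369) ≈ -0.067.
|E_p| < 1: demand is inelastic.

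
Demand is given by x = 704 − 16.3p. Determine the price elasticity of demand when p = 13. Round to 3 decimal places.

-0.431

At p = 13, x = 492.1.
dx/dp = −16.3.
Point elasticity E = (dx/dp)·(p/x) = -16.3 × 13/492.1 ≈ -0.431.
|E| < 1, so demand is inelastic at this price.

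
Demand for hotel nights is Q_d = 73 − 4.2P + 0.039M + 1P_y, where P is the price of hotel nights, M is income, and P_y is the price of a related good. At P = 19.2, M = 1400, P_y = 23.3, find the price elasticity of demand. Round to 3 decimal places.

Evaluating quantity at (P, M, P_y) gives Q_d = 73 − 4.2(19.2) + 0.039(1400) + 1(23.3) = 73 − 80.64 + 54.6 + 23.3 = 70.26.
∂Q_d/∂P = −4.2, so E_p = (−4.2)·(19.2/70.26) ≈ -1.148.
|E_p| > 1: demand is elastic.

-1.148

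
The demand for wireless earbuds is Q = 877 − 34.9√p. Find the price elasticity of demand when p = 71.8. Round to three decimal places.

At p = 71.8, Q = 581.2753.
dQ/dp = −34.9/(2√p) = −34.9/(2·8.4735).
Point elasticity E = (dQ/dp)·(p/Q) = -2.0594 × 71.8/581.2753 ≈ -0.254.
|E| < 1, so demand is inelastic at this price.

-0.254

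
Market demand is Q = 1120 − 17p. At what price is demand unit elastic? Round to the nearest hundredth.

32.94

For linear demand Q = a − bp, E = −bp/(a − bp). |E| = 1 ⇒ bp = a − bp ⇒ p = a/(2b).
p = 1120/(2·17) ≈ 32.94.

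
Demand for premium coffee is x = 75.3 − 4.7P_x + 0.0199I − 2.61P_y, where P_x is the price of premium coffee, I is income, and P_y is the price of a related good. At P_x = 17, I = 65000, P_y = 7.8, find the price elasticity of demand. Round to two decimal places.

-0.06

At the given point, x = 75.3 − 4.7(17) + 0.0199(65000) − 2.61(7.8) = 75.3 − 79.9 + 1293.5 − 20.358 = 1268.542.
∂x/∂P_x = −4.7, so E_p = (−4.7)·(17/1268.542) ≈ -0.06.
|E_p| < 1: demand is inelastic.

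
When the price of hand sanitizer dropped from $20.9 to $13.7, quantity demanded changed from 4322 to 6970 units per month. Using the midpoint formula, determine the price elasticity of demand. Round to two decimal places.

%ΔQ = (6970 − 4322)/[(4322 + 6970)/2] = 2648/5646 ≈ 0.4690.
%ΔP = (13.7 − 20.9)/[(20.9 + 13.7)/2] = -7.2/17.3 ≈ -0.4162.
Arc elasticity E = %ΔQ/%ΔP ≈ 0.4690/-0.4162 ≈ -1.13.
|E| > 1: demand is elastic over this range.

-1.13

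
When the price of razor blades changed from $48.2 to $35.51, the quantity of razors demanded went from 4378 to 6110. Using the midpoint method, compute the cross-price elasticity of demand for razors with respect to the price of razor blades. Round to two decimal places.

%ΔQ_x = (6110 − 4378)/[(4378+6110)/2] = 1732/5244 ≈ 0.3303.
%ΔP_y = (35.51 − 48.2)/[(48.2+35.51)/2] ≈ -0.3032.
E_xy = 0.3303/-0.3032 ≈ -1.09.
E_xy < 0, so razors and razor blades are complements.

-1.09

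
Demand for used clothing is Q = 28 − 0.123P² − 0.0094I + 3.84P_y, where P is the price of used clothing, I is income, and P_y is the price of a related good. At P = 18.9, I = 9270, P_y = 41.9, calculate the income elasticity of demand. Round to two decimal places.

First evaluate Q: 28 − 0.123(18.9)² − 0.0094(9270) + 3.84(41.9) = 28 − 43.9368 − 87.138 + 160.896 = 57.8212.
∂Q/∂I = −0.0094, so E_I = -0.0094·(9270/57.8212) ≈ -1.51.
E_I < 0: inferior good.

-1.51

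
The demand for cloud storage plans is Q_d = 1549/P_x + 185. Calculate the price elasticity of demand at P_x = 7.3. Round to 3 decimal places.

At P_x = 7.3, Q_d = 397.1918.
dQ_d/dP_x = −1549/P_x² = −29.0674.
Point elasticity E = (dQ_d/dP_x)·(P_x/Q_d) = -29.0674 × 7.3/397.1918 ≈ -0.534.
|E| < 1, so demand is inelastic at this price.

-0.534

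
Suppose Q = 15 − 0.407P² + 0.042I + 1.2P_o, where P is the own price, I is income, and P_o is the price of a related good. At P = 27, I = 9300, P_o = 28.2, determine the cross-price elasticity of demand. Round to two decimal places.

0.24

Evaluating quantity at (P, I, P_o) gives Q = 15 − 0.407(27)² + 0.042(9300) + 1.2(28.2) = 15 − 296.703 + 390.6 + 33.84 = 142.737.
∂Q/∂P_o = +1.2, so E_xy = 1.2·(28.2/142.737) ≈ 0.24.
E_xy > 0: the goods are substitutes.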